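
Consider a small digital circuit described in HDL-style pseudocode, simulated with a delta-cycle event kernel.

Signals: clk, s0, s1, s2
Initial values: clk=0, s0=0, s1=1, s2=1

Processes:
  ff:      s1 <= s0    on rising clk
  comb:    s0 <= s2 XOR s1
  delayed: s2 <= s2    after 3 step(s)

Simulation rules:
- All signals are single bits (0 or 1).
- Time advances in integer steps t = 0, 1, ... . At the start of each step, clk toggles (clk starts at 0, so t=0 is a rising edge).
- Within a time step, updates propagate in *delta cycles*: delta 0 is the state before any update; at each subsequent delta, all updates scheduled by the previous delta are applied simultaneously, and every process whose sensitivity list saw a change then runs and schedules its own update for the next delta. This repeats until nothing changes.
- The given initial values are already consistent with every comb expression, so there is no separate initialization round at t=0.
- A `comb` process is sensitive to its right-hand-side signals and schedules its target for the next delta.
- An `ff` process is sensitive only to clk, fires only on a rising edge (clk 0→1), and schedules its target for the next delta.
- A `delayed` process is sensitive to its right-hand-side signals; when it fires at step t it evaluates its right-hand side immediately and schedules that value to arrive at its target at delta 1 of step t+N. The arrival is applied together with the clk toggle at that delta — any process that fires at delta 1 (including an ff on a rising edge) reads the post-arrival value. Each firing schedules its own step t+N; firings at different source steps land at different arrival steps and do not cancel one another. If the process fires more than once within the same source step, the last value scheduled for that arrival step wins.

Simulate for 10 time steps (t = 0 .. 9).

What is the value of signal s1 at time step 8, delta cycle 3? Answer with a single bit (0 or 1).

t=0 Δ0: s1=1 s2=1 s0=0 clk=0
  Δ1: clk:0→1
  Δ2: s1:1→0
  Δ3: s0:0→1
  (3Δ to stable)
t=1 Δ0: s1=0 s2=1 s0=1 clk=1
  Δ1: clk:1→0
  (1Δ to stable)
t=2 Δ0: s1=0 s2=1 s0=1 clk=0
  Δ1: clk:0→1
  Δ2: s1:0→1
  Δ3: s0:1→0
  (3Δ to stable)
t=3 Δ0: s1=1 s2=1 s0=0 clk=1
  Δ1: clk:1→0
  (1Δ to stable)
t=4 Δ0: s1=1 s2=1 s0=0 clk=0
  Δ1: clk:0→1
  Δ2: s1:1→0
  Δ3: s0:0→1
  (3Δ to stable)
t=5 Δ0: s1=0 s2=1 s0=1 clk=1
  Δ1: clk:1→0
  (1Δ to stable)
t=6 Δ0: s1=0 s2=1 s0=1 clk=0
  Δ1: clk:0→1
  Δ2: s1:0→1
  Δ3: s0:1→0
  (3Δ to stable)
t=7 Δ0: s1=1 s2=1 s0=0 clk=1
  Δ1: clk:1→0
  (1Δ to stable)
t=8 Δ0: s1=1 s2=1 s0=0 clk=0
  Δ1: clk:0→1
  Δ2: s1:1→0
  Δ3: s0:0→1
  (3Δ to stable)
t=9 Δ0: s1=0 s2=1 s0=1 clk=1
  Δ1: clk:1→0
  (1Δ to stable)

0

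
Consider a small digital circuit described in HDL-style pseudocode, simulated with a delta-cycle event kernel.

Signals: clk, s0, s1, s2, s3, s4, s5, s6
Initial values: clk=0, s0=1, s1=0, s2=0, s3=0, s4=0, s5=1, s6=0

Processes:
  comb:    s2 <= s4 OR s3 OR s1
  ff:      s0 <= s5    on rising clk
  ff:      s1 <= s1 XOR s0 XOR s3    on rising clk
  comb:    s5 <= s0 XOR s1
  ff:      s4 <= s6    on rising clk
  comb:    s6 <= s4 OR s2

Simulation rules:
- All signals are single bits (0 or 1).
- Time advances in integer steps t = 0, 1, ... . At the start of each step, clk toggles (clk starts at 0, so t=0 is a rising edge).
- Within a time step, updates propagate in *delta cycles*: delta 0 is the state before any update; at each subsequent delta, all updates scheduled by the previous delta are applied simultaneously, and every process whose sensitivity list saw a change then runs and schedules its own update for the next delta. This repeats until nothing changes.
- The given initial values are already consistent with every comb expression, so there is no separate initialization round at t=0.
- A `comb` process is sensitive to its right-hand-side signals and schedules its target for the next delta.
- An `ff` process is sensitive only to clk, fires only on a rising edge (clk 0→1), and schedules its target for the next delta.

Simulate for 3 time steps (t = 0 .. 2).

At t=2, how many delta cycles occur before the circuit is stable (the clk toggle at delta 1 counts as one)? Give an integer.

t0.Δ0 s1=0 s4=0 s2=0 s6=0 s3=0 s5=1 clk=0 s0=1
t0.Δ1 s1=0 s4=0 s2=0 s6=0 s3=0 s5=1 clk=1 s0=1
t0.Δ2 s1=1 s4=0 s2=0 s6=0 s3=0 s5=1 clk=1 s0=1
t0.Δ3 s1=1 s4=0 s2=1 s6=0 s3=0 s5=0 clk=1 s0=1
t0.Δ4 s1=1 s4=0 s2=1 s6=1 s3=0 s5=0 clk=1 s0=1
t1.Δ0 s1=1 s4=0 s2=1 s6=1 s3=0 s5=0 clk=1 s0=1
t1.Δ1 s1=1 s4=0 s2=1 s6=1 s3=0 s5=0 clk=0 s0=1
t2.Δ0 s1=1 s4=0 s2=1 s6=1 s3=0 s5=0 clk=0 s0=1
t2.Δ1 s1=1 s4=0 s2=1 s6=1 s3=0 s5=0 clk=1 s0=1
t2.Δ2 s1=0 s4=1 s2=1 s6=1 s3=0 s5=0 clk=1 s0=0

2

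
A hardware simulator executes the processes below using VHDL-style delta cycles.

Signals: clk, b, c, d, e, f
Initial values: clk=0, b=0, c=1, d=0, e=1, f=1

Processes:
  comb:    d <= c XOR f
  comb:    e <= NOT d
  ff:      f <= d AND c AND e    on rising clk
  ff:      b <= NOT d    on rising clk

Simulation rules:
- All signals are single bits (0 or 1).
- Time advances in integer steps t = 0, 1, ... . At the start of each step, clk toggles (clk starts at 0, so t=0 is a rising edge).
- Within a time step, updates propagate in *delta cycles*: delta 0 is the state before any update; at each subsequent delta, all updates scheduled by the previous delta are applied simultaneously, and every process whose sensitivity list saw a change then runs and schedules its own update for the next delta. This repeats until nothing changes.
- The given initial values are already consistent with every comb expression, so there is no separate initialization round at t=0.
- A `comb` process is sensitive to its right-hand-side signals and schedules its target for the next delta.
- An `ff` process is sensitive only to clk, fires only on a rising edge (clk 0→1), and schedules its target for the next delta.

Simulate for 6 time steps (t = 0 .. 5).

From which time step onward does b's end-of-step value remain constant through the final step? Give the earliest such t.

2

t=0 Δ0: b=0 c=1 e=1 f=1 d=0 clk=0
  Δ1: clk:0→1
  Δ2: b:0→1, f:1→0
  Δ3: d:0→1
  Δ4: e:1→0
  (4Δ to stable)
t=1 Δ0: b=1 c=1 e=0 f=0 d=1 clk=1
  Δ1: clk:1→0
  (1Δ to stable)
t=2 Δ0: b=1 c=1 e=0 f=0 d=1 clk=0
  Δ1: clk:0→1
  Δ2: b:1→0
  (2Δ to stable)
t=3 Δ0: b=0 c=1 e=0 f=0 d=1 clk=1
  Δ1: clk:1→0
  (1Δ to stable)
t=4 Δ0: b=0 c=1 e=0 f=0 d=1 clk=0
  Δ1: clk:0→1
  (1Δ to stable)
t=5 Δ0: b=0 c=1 e=0 f=0 d=1 clk=1
  Δ1: clk:1→0
  (1Δ to stable)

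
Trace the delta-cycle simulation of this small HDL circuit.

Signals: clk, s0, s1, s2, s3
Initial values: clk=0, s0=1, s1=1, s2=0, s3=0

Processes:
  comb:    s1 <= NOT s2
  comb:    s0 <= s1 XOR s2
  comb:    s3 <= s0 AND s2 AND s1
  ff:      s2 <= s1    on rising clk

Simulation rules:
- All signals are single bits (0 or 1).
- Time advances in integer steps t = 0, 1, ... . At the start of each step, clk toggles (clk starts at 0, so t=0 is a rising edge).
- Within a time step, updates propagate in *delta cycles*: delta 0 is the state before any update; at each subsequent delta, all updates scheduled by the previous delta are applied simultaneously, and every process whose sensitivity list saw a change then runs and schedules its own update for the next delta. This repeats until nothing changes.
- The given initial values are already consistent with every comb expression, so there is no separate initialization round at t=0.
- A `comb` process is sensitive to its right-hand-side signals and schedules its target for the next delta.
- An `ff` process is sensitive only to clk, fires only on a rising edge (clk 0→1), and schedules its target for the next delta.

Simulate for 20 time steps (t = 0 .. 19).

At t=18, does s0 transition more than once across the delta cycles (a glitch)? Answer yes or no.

yes

t=0 Δ0: clk=0 s0=1 s1=1 s3=0 s2=0
  Δ1: clk:0→1
  Δ2: s2:0→1
  Δ3: s0:1→0, s1:1→0, s3:0→1
  Δ4: s0:0→1, s3:1→0
  (4Δ to stable)
t=1 Δ0: clk=1 s0=1 s1=0 s3=0 s2=1
  Δ1: clk:1→0
  (1Δ to stable)
t=2 Δ0: clk=0 s0=1 s1=0 s3=0 s2=1
  Δ1: clk:0→1
  Δ2: s2:1→0
  Δ3: s0:1→0, s1:0→1
  Δ4: s0:0→1
  (4Δ to stable)
t=3 Δ0: clk=1 s0=1 s1=1 s3=0 s2=0
  Δ1: clk:1→0
  (1Δ to stable)
t=4 Δ0: clk=0 s0=1 s1=1 s3=0 s2=0
  Δ1: clk:0→1
  Δ2: s2:0→1
  Δ3: s0:1→0, s1:1→0, s3:0→1
  Δ4: s0:0→1, s3:1→0
  (4Δ to stable)
t=5 Δ0: clk=1 s0=1 s1=0 s3=0 s2=1
  Δ1: clk:1→0
  (1Δ to stable)
t=6 Δ0: clk=0 s0=1 s1=0 s3=0 s2=1
  Δ1: clk:0→1
  Δ2: s2:1→0
  Δ3: s0:1→0, s1:0→1
  Δ4: s0:0→1
  (4Δ to stable)
t=7 Δ0: clk=1 s0=1 s1=1 s3=0 s2=0
  Δ1: clk:1→0
  (1Δ to stable)
t=8 Δ0: clk=0 s0=1 s1=1 s3=0 s2=0
  Δ1: clk:0→1
  Δ2: s2:0→1
  Δ3: s0:1→0, s1:1→0, s3:0→1
  Δ4: s0:0→1, s3:1→0
  (4Δ to stable)
t=9 Δ0: clk=1 s0=1 s1=0 s3=0 s2=1
  Δ1: clk:1→0
  (1Δ to stable)
t=10 Δ0: clk=0 s0=1 s1=0 s3=0 s2=1
  Δ1: clk:0→1
  Δ2: s2:1→0
  Δ3: s0:1→0, s1:0→1
  Δ4: s0:0→1
  (4Δ to stable)
t=11 Δ0: clk=1 s0=1 s1=1 s3=0 s2=0
  Δ1: clk:1→0
  (1Δ to stable)
t=12 Δ0: clk=0 s0=1 s1=1 s3=0 s2=0
  Δ1: clk:0→1
  Δ2: s2:0→1
  Δ3: s0:1→0, s1:1→0, s3:0→1
  Δ4: s0:0→1, s3:1→0
  (4Δ to stable)
t=13 Δ0: clk=1 s0=1 s1=0 s3=0 s2=1
  Δ1: clk:1→0
  (1Δ to stable)
t=14 Δ0: clk=0 s0=1 s1=0 s3=0 s2=1
  Δ1: clk:0→1
  Δ2: s2:1→0
  Δ3: s0:1→0, s1:0→1
  Δ4: s0:0→1
  (4Δ to stable)
t=15 Δ0: clk=1 s0=1 s1=1 s3=0 s2=0
  Δ1: clk:1→0
  (1Δ to stable)
t=16 Δ0: clk=0 s0=1 s1=1 s3=0 s2=0
  Δ1: clk:0→1
  Δ2: s2:0→1
  Δ3: s0:1→0, s1:1→0, s3:0→1
  Δ4: s0:0→1, s3:1→0
  (4Δ to stable)
t=17 Δ0: clk=1 s0=1 s1=0 s3=0 s2=1
  Δ1: clk:1→0
  (1Δ to stable)
t=18 Δ0: clk=0 s0=1 s1=0 s3=0 s2=1
  Δ1: clk:0→1
  Δ2: s2:1→0
  Δ3: s0:1→0, s1:0→1
  Δ4: s0:0→1
  (4Δ to stable)
t=19 Δ0: clk=1 s0=1 s1=1 s3=0 s2=0
  Δ1: clk:1→0
  (1Δ to stable)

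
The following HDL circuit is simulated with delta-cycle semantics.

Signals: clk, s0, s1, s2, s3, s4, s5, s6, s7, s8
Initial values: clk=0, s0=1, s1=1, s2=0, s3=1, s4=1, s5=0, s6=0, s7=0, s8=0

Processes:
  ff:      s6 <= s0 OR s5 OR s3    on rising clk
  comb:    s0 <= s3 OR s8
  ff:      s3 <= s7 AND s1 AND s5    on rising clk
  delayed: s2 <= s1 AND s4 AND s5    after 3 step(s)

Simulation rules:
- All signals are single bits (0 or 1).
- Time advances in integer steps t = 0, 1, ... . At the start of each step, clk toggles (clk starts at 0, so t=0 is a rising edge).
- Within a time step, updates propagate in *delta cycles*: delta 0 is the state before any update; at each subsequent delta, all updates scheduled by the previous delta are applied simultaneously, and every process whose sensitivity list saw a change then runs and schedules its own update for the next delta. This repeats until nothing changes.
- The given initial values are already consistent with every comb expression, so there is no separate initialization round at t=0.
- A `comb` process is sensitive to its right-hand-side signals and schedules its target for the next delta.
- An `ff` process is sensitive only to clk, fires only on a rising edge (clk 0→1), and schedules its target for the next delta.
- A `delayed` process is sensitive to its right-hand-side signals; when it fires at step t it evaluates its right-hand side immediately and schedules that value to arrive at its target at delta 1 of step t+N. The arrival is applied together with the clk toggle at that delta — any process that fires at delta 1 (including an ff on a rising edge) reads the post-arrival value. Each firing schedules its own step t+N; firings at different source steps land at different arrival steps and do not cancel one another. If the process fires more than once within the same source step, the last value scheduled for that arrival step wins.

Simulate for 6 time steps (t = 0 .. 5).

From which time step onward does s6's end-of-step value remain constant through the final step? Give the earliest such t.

[bits: s6,s3,s2,s7,clk,s8,s5,s4,s0,s1]
t=0: Δ0=0100000111 Δ1=0100100111 Δ2=1000100111 Δ3=1000100101 | 3Δ
t=1: Δ0=1000100101 Δ1=1000000101 | 1Δ
t=2: Δ0=1000000101 Δ1=1000100101 Δ2=0000100101 | 2Δ
t=3: Δ0=0000100101 Δ1=0000000101 | 1Δ
t=4: Δ0=0000000101 Δ1=0000100101 | 1Δ
t=5: Δ0=0000100101 Δ1=0000000101 | 1Δ

2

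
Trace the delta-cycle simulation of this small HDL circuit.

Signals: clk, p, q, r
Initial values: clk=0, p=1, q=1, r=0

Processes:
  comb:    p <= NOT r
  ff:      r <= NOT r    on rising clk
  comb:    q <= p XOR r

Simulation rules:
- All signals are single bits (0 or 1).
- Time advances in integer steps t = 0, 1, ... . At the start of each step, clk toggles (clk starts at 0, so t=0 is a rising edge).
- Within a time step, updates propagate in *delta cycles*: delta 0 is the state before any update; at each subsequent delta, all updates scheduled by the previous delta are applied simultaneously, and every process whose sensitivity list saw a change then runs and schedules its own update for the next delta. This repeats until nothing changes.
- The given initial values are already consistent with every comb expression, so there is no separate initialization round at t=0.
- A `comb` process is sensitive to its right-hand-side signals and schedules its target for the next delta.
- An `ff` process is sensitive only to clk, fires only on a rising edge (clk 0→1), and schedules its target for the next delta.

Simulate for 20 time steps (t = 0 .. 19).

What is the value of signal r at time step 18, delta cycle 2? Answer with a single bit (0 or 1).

0

t=0 Δ0: clk=0 r=0 q=1 p=1
  Δ1: clk:0→1
  Δ2: r:0→1
  Δ3: q:1→0, p:1→0
  Δ4: q:0→1
  (4Δ to stable)
t=1 Δ0: clk=1 r=1 q=1 p=0
  Δ1: clk:1→0
  (1Δ to stable)
t=2 Δ0: clk=0 r=1 q=1 p=0
  Δ1: clk:0→1
  Δ2: r:1→0
  Δ3: q:1→0, p:0→1
  Δ4: q:0→1
  (4Δ to stable)
t=3 Δ0: clk=1 r=0 q=1 p=1
  Δ1: clk:1→0
  (1Δ to stable)
t=4 Δ0: clk=0 r=0 q=1 p=1
  Δ1: clk:0→1
  Δ2: r:0→1
  Δ3: q:1→0, p:1→0
  Δ4: q:0→1
  (4Δ to stable)
t=5 Δ0: clk=1 r=1 q=1 p=0
  Δ1: clk:1→0
  (1Δ to stable)
t=6 Δ0: clk=0 r=1 q=1 p=0
  Δ1: clk:0→1
  Δ2: r:1→0
  Δ3: q:1→0, p:0→1
  Δ4: q:0→1
  (4Δ to stable)
t=7 Δ0: clk=1 r=0 q=1 p=1
  Δ1: clk:1→0
  (1Δ to stable)
t=8 Δ0: clk=0 r=0 q=1 p=1
  Δ1: clk:0→1
  Δ2: r:0→1
  Δ3: q:1→0, p:1→0
  Δ4: q:0→1
  (4Δ to stable)
t=9 Δ0: clk=1 r=1 q=1 p=0
  Δ1: clk:1→0
  (1Δ to stable)
t=10 Δ0: clk=0 r=1 q=1 p=0
  Δ1: clk:0→1
  Δ2: r:1→0
  Δ3: q:1→0, p:0→1
  Δ4: q:0→1
  (4Δ to stable)
t=11 Δ0: clk=1 r=0 q=1 p=1
  Δ1: clk:1→0
  (1Δ to stable)
t=12 Δ0: clk=0 r=0 q=1 p=1
  Δ1: clk:0→1
  Δ2: r:0→1
  Δ3: q:1→0, p:1→0
  Δ4: q:0→1
  (4Δ to stable)
t=13 Δ0: clk=1 r=1 q=1 p=0
  Δ1: clk:1→0
  (1Δ to stable)
t=14 Δ0: clk=0 r=1 q=1 p=0
  Δ1: clk:0→1
  Δ2: r:1→0
  Δ3: q:1→0, p:0→1
  Δ4: q:0→1
  (4Δ to stable)
t=15 Δ0: clk=1 r=0 q=1 p=1
  Δ1: clk:1→0
  (1Δ to stable)
t=16 Δ0: clk=0 r=0 q=1 p=1
  Δ1: clk:0→1
  Δ2: r:0→1
  Δ3: q:1→0, p:1→0
  Δ4: q:0→1
  (4Δ to stable)
t=17 Δ0: clk=1 r=1 q=1 p=0
  Δ1: clk:1→0
  (1Δ to stable)
t=18 Δ0: clk=0 r=1 q=1 p=0
  Δ1: clk:0→1
  Δ2: r:1→0
  Δ3: q:1→0, p:0→1
  Δ4: q:0→1
  (4Δ to stable)
t=19 Δ0: clk=1 r=0 q=1 p=1
  Δ1: clk:1→0
  (1Δ to stable)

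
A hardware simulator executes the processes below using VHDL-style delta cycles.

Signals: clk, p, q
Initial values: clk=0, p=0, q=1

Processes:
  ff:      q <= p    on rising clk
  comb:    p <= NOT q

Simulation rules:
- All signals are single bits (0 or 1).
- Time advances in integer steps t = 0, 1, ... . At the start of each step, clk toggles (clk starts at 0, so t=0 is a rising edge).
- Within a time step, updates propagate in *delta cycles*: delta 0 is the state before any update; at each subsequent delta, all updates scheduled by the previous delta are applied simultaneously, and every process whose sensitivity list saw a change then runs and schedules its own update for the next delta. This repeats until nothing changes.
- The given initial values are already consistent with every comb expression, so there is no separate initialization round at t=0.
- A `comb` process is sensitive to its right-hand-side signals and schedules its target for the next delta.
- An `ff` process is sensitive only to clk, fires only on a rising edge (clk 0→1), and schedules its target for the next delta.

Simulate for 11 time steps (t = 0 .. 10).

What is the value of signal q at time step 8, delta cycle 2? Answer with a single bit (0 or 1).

[bits: q,clk,p]
t=0: Δ0=100 Δ1=110 Δ2=010 Δ3=011 | 3Δ
t=1: Δ0=011 Δ1=001 | 1Δ
t=2: Δ0=001 Δ1=011 Δ2=111 Δ3=110 | 3Δ
t=3: Δ0=110 Δ1=100 | 1Δ
t=4: Δ0=100 Δ1=110 Δ2=010 Δ3=011 | 3Δ
t=5: Δ0=011 Δ1=001 | 1Δ
t=6: Δ0=001 Δ1=011 Δ2=111 Δ3=110 | 3Δ
t=7: Δ0=110 Δ1=100 | 1Δ
t=8: Δ0=100 Δ1=110 Δ2=010 Δ3=011 | 3Δ
t=9: Δ0=011 Δ1=001 | 1Δ
t=10: Δ0=001 Δ1=011 Δ2=111 Δ3=110 | 3Δ

0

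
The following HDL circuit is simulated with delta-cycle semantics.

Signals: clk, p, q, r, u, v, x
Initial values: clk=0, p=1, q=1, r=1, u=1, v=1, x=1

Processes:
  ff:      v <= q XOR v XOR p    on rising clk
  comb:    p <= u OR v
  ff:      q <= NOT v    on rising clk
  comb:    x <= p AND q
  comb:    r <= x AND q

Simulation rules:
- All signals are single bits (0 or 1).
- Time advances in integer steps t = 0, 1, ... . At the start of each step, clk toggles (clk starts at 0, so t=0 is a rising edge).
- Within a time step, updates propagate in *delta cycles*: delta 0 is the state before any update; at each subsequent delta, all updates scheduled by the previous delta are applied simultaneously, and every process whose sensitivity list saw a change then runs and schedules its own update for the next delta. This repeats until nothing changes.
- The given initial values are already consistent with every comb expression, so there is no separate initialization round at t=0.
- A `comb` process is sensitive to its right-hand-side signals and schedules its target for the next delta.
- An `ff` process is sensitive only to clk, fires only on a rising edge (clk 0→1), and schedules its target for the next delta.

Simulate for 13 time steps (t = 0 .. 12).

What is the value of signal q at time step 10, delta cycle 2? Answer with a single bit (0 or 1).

[bits: v,q,x,u,clk,p,r]
t=0: Δ0=1111011 Δ1=1111111 Δ2=1011111 Δ3=1001110 | 3Δ
t=1: Δ0=1001110 Δ1=1001010 | 1Δ
t=2: Δ0=1001010 Δ1=1001110 Δ2=0001110 | 2Δ
t=3: Δ0=0001110 Δ1=0001010 | 1Δ
t=4: Δ0=0001010 Δ1=0001110 Δ2=1101110 Δ3=1111110 Δ4=1111111 | 4Δ
t=5: Δ0=1111111 Δ1=1111011 | 1Δ
t=6: Δ0=1111011 Δ1=1111111 Δ2=1011111 Δ3=1001110 | 3Δ
t=7: Δ0=1001110 Δ1=1001010 | 1Δ
t=8: Δ0=1001010 Δ1=1001110 Δ2=0001110 | 2Δ
t=9: Δ0=0001110 Δ1=0001010 | 1Δ
t=10: Δ0=0001010 Δ1=0001110 Δ2=1101110 Δ3=1111110 Δ4=1111111 | 4Δ
t=11: Δ0=1111111 Δ1=1111011 | 1Δ
t=12: Δ0=1111011 Δ1=1111111 Δ2=1011111 Δ3=1001110 | 3Δ

1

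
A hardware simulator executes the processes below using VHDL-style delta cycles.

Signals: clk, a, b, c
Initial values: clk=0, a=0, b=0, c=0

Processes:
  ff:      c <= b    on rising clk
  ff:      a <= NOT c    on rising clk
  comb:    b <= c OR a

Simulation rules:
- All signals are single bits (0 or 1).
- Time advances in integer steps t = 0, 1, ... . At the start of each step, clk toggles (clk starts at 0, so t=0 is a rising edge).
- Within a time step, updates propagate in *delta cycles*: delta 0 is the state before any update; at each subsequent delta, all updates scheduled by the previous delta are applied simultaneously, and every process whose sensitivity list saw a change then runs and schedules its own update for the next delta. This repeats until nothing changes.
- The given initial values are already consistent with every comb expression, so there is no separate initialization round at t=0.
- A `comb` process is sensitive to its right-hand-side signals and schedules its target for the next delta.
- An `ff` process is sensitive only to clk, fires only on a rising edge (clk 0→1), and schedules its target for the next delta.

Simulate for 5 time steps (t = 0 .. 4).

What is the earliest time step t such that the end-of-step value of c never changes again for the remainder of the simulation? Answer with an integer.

t0.Δ0 b=0 clk=0 a=0 c=0
t0.Δ1 b=0 clk=1 a=0 c=0
t0.Δ2 b=0 clk=1 a=1 c=0
t0.Δ3 b=1 clk=1 a=1 c=0
t1.Δ0 b=1 clk=1 a=1 c=0
t1.Δ1 b=1 clk=0 a=1 c=0
t2.Δ0 b=1 clk=0 a=1 c=0
t2.Δ1 b=1 clk=1 a=1 c=0
t2.Δ2 b=1 clk=1 a=1 c=1
t3.Δ0 b=1 clk=1 a=1 c=1
t3.Δ1 b=1 clk=0 a=1 c=1
t4.Δ0 b=1 clk=0 a=1 c=1
t4.Δ1 b=1 clk=1 a=1 c=1
t4.Δ2 b=1 clk=1 a=0 c=1

2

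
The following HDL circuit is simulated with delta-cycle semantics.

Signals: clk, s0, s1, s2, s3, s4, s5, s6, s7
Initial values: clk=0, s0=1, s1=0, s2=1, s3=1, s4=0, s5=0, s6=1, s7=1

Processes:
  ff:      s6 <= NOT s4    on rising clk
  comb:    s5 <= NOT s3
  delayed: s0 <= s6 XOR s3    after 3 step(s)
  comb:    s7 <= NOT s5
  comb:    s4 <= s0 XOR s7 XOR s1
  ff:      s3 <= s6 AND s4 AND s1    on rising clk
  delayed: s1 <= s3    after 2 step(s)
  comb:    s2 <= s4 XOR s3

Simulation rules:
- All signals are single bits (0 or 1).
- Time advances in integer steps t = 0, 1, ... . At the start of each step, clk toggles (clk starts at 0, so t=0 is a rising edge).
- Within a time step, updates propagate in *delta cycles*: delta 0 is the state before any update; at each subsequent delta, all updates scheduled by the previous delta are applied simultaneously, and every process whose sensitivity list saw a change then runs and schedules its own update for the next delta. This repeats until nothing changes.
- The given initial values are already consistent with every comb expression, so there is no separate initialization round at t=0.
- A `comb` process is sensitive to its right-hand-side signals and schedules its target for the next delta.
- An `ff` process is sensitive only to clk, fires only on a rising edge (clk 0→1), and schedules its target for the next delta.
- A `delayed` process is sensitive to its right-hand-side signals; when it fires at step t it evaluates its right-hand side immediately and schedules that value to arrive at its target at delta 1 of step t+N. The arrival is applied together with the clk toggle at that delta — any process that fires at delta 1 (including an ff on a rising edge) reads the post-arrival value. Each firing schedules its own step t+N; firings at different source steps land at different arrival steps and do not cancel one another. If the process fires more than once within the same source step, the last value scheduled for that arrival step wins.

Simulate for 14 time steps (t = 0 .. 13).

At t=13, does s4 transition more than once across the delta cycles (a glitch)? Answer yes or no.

no

[bits: s1,s7,s5,s4,s6,s0,s3,clk,s2]
t=0: Δ0=010011101 Δ1=010011111 Δ2=010011011 Δ3=011011010 Δ4=001011010 Δ5=001111010 Δ6=001111011 | 6Δ
t=1: Δ0=001111011 Δ1=001111001 | 1Δ
t=2: Δ0=001111001 Δ1=001111011 Δ2=001101011 | 2Δ
t=3: Δ0=001101011 Δ1=001101001 | 1Δ
t=4: Δ0=001101001 Δ1=001101011 | 1Δ
t=5: Δ0=001101011 Δ1=001100001 Δ2=001000001 Δ3=001000000 | 3Δ
t=6: Δ0=001000000 Δ1=001000010 Δ2=001010010 | 2Δ
t=7: Δ0=001010010 Δ1=001010000 | 1Δ
t=8: Δ0=001010000 Δ1=001010010 | 1Δ
t=9: Δ0=001010010 Δ1=001011000 Δ2=001111000 Δ3=001111001 | 3Δ
t=10: Δ0=001111001 Δ1=001111011 Δ2=001101011 | 2Δ
t=11: Δ0=001101011 Δ1=001101001 | 1Δ
t=12: Δ0=001101001 Δ1=001101011 | 1Δ
t=13: Δ0=001101011 Δ1=001100001 Δ2=001000001 Δ3=001000000 | 3Δ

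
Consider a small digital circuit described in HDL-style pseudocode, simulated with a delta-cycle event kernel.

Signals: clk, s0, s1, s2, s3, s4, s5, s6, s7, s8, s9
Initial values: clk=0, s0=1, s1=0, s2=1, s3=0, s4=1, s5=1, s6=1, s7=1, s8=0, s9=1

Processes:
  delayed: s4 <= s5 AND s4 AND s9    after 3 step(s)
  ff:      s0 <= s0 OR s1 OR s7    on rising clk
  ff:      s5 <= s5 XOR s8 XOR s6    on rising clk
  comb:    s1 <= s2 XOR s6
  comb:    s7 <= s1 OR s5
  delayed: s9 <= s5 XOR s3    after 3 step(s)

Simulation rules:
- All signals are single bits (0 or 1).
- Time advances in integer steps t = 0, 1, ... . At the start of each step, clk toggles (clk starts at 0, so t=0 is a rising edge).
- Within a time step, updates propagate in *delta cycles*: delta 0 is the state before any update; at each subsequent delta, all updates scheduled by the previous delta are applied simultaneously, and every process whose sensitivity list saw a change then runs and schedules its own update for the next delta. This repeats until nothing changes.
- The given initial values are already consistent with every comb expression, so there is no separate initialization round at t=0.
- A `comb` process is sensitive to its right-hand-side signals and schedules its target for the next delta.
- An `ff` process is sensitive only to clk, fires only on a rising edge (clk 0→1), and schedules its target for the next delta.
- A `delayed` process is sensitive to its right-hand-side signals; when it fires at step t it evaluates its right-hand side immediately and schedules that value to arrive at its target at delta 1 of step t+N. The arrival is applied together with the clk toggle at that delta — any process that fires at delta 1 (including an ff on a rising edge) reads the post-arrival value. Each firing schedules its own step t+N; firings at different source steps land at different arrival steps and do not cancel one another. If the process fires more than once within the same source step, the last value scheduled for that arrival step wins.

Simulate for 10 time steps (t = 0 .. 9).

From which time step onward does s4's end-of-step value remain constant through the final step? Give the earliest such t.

6

[bits: s3,s5,s4,s8,s1,s9,s2,s7,s6,s0,clk]
t=0: Δ0=01100111110 Δ1=01100111111 Δ2=00100111111 Δ3=00100110111 | 3Δ
t=1: Δ0=00100110111 Δ1=00100110110 | 1Δ
t=2: Δ0=00100110110 Δ1=00100110111 Δ2=01100110111 Δ3=01100111111 | 3Δ
t=3: Δ0=01100111111 Δ1=01000011110 | 1Δ
t=4: Δ0=01000011110 Δ1=01000011111 Δ2=00000011111 Δ3=00000010111 | 3Δ
t=5: Δ0=00000010111 Δ1=00100110110 | 1Δ
t=6: Δ0=00100110110 Δ1=00000110111 Δ2=01000110111 Δ3=01000111111 | 3Δ
t=7: Δ0=01000111111 Δ1=01000011110 | 1Δ
t=8: Δ0=01000011110 Δ1=01000011111 Δ2=00000011111 Δ3=00000010111 | 3Δ
t=9: Δ0=00000010111 Δ1=00000110110 | 1Δ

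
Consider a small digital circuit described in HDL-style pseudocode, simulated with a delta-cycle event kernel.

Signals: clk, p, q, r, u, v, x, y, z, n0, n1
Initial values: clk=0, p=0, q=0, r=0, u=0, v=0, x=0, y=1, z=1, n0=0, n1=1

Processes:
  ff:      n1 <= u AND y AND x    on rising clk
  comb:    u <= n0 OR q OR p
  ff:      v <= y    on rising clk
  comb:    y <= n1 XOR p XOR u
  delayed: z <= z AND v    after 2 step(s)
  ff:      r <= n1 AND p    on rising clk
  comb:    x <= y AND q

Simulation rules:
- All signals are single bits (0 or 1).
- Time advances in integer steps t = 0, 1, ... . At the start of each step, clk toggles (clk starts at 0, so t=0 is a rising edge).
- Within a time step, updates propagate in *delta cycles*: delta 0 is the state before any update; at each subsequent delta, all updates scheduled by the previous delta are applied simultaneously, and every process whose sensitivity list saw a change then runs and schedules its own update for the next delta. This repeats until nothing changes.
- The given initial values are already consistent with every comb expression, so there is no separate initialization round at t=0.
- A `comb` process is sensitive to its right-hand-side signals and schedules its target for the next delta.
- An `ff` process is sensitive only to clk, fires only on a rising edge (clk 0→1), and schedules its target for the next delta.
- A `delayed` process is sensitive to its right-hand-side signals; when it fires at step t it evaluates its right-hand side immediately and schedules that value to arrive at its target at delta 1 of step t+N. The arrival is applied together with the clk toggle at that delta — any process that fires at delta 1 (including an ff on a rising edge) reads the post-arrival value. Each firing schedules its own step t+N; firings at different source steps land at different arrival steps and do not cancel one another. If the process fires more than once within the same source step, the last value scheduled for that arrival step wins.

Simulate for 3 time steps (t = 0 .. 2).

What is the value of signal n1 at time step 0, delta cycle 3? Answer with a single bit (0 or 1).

0

[bits: clk,u,z,n1,p,y,x,v,q,n0,r]
t=0: Δ0=00110100000 Δ1=10110100000 Δ2=10100101000 Δ3=10100001000 | 3Δ
t=1: Δ0=10100001000 Δ1=00100001000 | 1Δ
t=2: Δ0=00100001000 Δ1=10100001000 Δ2=10100000000 | 2Δ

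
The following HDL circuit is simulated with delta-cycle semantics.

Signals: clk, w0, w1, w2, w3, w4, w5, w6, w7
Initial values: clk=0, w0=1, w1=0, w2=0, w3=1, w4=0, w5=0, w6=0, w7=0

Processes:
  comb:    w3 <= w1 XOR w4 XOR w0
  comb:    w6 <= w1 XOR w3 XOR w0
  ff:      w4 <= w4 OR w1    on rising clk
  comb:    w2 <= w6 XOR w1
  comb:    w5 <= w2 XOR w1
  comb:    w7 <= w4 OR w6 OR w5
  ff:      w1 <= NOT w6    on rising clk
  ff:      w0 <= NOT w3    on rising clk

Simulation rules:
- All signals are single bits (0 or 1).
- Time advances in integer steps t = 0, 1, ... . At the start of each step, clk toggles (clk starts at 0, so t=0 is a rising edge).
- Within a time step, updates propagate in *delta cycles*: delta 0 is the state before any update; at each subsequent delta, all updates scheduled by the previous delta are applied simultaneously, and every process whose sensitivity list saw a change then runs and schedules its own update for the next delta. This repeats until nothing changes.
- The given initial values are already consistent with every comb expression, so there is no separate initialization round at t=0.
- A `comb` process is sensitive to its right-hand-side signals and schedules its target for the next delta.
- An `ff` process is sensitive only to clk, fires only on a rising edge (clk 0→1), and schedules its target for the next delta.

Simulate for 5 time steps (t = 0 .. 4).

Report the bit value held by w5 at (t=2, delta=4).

0

[bits: w7,w4,clk,w0,w2,w5,w6,w1,w3]
t=0: Δ0=000100001 Δ1=001100001 Δ2=001000011 Δ3=001011011 Δ4=101010011 Δ5=001010011 | 5Δ
t=1: Δ0=001010011 Δ1=000010011 | 1Δ
t=2: Δ0=000010011 Δ1=001010011 Δ2=011010011 Δ3=111010010 Δ4=111010110 Δ5=111000110 Δ6=111001110 | 6Δ
t=3: Δ0=111001110 Δ1=110001110 | 1Δ
t=4: Δ0=110001110 Δ1=111001110 Δ2=111101100 Δ3=111110100 Δ4=111111100 | 4Δ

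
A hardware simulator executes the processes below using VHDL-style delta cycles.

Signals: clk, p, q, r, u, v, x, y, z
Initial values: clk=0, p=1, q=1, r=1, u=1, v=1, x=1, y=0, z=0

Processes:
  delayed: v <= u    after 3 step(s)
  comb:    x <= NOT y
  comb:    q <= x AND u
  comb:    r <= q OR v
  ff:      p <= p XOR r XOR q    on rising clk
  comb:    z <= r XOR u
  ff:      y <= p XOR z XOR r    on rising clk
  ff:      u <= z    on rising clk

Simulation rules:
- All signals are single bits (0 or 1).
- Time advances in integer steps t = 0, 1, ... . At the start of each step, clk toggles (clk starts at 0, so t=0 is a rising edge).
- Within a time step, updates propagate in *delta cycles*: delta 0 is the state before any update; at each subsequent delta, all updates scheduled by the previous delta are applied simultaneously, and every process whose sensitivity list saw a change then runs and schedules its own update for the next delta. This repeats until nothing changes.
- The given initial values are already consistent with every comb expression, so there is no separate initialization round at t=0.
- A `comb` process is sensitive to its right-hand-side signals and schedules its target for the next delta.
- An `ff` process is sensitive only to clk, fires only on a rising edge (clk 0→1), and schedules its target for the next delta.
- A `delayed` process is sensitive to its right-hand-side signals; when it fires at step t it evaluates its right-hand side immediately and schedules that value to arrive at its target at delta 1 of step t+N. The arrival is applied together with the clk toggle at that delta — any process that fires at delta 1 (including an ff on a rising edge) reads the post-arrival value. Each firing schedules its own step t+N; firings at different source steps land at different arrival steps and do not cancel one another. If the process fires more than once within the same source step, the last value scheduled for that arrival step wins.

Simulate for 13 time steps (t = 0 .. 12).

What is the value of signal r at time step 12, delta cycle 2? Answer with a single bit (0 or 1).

t=0 Δ0: clk=0 v=1 x=1 p=1 z=0 u=1 q=1 r=1 y=0
  Δ1: clk:0→1
  Δ2: u:1→0
  Δ3: z:0→1, q:1→0
  (3Δ to stable)
t=1 Δ0: clk=1 v=1 x=1 p=1 z=1 u=0 q=0 r=1 y=0
  Δ1: clk:1→0
  (1Δ to stable)
t=2 Δ0: clk=0 v=1 x=1 p=1 z=1 u=0 q=0 r=1 y=0
  Δ1: clk:0→1
  Δ2: p:1→0, u:0→1, y:0→1
  Δ3: x:1→0, z:1→0, q:0→1
  Δ4: q:1→0
  (4Δ to stable)
t=3 Δ0: clk=1 v=1 x=0 p=0 z=0 u=1 q=0 r=1 y=1
  Δ1: clk:1→0, v:1→0
  Δ2: r:1→0
  Δ3: z:0→1
  (3Δ to stable)
t=4 Δ0: clk=0 v=0 x=0 p=0 z=1 u=1 q=0 r=0 y=1
  Δ1: clk:0→1
  (1Δ to stable)
t=5 Δ0: clk=1 v=0 x=0 p=0 z=1 u=1 q=0 r=0 y=1
  Δ1: clk:1→0, v:0→1
  Δ2: r:0→1
  Δ3: z:1→0
  (3Δ to stable)
t=6 Δ0: clk=0 v=1 x=0 p=0 z=0 u=1 q=0 r=1 y=1
  Δ1: clk:0→1
  Δ2: p:0→1, u:1→0
  Δ3: z:0→1
  (3Δ to stable)
t=7 Δ0: clk=1 v=1 x=0 p=1 z=1 u=0 q=0 r=1 y=1
  Δ1: clk:1→0
  (1Δ to stable)
t=8 Δ0: clk=0 v=1 x=0 p=1 z=1 u=0 q=0 r=1 y=1
  Δ1: clk:0→1
  Δ2: p:1→0, u:0→1
  Δ3: z:1→0
  (3Δ to stable)
t=9 Δ0: clk=1 v=1 x=0 p=0 z=0 u=1 q=0 r=1 y=1
  Δ1: clk:1→0, v:1→0
  Δ2: r:1→0
  Δ3: z:0→1
  (3Δ to stable)
t=10 Δ0: clk=0 v=0 x=0 p=0 z=1 u=1 q=0 r=0 y=1
  Δ1: clk:0→1
  (1Δ to stable)
t=11 Δ0: clk=1 v=0 x=0 p=0 z=1 u=1 q=0 r=0 y=1
  Δ1: clk:1→0, v:0→1
  Δ2: r:0→1
  Δ3: z:1→0
  (3Δ to stable)
t=12 Δ0: clk=0 v=1 x=0 p=0 z=0 u=1 q=0 r=1 y=1
  Δ1: clk:0→1
  Δ2: p:0→1, u:1→0
  Δ3: z:0→1
  (3Δ to stable)

1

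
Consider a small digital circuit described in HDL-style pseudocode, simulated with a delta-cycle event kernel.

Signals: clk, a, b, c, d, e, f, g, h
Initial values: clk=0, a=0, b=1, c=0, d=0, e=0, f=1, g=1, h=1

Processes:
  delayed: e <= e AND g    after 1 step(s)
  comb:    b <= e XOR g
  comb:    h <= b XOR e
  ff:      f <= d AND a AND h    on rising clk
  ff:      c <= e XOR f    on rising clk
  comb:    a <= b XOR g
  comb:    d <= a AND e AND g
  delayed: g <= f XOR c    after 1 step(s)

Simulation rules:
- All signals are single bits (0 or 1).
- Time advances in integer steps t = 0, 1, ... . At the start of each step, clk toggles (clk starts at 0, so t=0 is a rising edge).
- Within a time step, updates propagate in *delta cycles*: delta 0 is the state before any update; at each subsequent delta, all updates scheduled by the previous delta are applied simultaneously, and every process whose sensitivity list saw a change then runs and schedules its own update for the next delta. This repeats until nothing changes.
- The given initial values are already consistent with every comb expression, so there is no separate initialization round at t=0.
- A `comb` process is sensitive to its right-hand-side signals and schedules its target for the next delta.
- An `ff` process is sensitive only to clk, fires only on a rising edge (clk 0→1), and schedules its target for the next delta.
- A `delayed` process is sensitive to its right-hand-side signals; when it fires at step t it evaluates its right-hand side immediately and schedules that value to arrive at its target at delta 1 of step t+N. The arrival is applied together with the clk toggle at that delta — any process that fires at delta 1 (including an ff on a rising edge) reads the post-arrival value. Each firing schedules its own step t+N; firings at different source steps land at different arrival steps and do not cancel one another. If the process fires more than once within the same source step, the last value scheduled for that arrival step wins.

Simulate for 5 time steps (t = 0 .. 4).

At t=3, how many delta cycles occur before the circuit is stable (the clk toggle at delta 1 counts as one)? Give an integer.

3

[bits: d,h,b,a,e,g,f,c,clk]
t=0: Δ0=011001100 Δ1=011001101 Δ2=011001011 | 2Δ
t=1: Δ0=011001011 Δ1=011001010 | 1Δ
t=2: Δ0=011001010 Δ1=011001011 Δ2=011001001 | 2Δ
t=3: Δ0=011001001 Δ1=011000000 Δ2=010100000 Δ3=000000000 | 3Δ
t=4: Δ0=000000000 Δ1=000000001 | 1Δ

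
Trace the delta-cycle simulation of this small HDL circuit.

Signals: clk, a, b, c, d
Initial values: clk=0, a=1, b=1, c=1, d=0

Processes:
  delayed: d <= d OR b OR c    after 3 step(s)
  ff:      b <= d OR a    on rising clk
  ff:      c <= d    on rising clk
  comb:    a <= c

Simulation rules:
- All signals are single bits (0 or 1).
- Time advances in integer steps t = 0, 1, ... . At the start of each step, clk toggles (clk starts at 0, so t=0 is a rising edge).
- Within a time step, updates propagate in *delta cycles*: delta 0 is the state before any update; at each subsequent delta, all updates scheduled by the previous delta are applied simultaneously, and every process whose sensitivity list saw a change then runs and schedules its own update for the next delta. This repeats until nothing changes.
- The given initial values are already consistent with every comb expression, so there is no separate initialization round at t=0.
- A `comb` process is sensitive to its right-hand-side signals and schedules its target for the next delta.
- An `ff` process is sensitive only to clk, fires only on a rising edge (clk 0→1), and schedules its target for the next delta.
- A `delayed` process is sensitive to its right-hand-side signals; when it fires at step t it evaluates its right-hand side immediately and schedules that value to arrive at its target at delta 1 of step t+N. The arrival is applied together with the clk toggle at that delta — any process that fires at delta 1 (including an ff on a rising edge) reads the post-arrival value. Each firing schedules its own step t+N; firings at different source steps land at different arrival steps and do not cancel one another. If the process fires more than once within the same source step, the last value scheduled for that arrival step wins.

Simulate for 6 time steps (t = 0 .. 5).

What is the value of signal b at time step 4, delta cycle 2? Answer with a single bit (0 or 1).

1

t0.Δ0 d=0 clk=0 c=1 b=1 a=1
t0.Δ1 d=0 clk=1 c=1 b=1 a=1
t0.Δ2 d=0 clk=1 c=0 b=1 a=1
t0.Δ3 d=0 clk=1 c=0 b=1 a=0
t1.Δ0 d=0 clk=1 c=0 b=1 a=0
t1.Δ1 d=0 clk=0 c=0 b=1 a=0
t2.Δ0 d=0 clk=0 c=0 b=1 a=0
t2.Δ1 d=0 clk=1 c=0 b=1 a=0
t2.Δ2 d=0 clk=1 c=0 b=0 a=0
t3.Δ0 d=0 clk=1 c=0 b=0 a=0
t3.Δ1 d=1 clk=0 c=0 b=0 a=0
t4.Δ0 d=1 clk=0 c=0 b=0 a=0
t4.Δ1 d=1 clk=1 c=0 b=0 a=0
t4.Δ2 d=1 clk=1 c=1 b=1 a=0
t4.Δ3 d=1 clk=1 c=1 b=1 a=1
t5.Δ0 d=1 clk=1 c=1 b=1 a=1
t5.Δ1 d=0 clk=0 c=1 b=1 a=1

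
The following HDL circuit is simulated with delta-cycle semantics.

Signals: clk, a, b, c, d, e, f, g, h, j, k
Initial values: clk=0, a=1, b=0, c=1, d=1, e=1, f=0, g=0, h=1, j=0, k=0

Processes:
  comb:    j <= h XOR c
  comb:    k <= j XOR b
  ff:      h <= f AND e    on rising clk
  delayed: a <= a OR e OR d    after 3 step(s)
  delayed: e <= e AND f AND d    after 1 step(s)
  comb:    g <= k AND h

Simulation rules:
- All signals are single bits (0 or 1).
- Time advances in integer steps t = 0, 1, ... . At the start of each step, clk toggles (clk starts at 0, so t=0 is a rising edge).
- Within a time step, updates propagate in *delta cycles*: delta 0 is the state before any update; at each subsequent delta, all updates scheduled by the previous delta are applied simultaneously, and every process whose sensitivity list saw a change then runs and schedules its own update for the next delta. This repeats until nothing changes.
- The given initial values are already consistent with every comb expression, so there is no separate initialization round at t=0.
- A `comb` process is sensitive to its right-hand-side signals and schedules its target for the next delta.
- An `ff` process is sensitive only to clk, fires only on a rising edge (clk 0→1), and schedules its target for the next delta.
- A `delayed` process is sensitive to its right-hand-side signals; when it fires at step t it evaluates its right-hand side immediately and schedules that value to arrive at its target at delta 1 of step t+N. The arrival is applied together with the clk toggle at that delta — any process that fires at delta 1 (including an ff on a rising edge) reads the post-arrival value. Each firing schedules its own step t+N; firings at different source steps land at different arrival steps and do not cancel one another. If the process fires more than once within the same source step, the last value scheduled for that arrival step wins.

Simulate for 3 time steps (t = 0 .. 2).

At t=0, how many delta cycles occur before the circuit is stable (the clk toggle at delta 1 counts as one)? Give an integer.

4

t=0 Δ0: d=1 a=1 b=0 f=0 k=0 g=0 e=1 h=1 clk=0 j=0 c=1
  Δ1: clk:0→1
  Δ2: h:1→0
  Δ3: j:0→1
  Δ4: k:0→1
  (4Δ to stable)
t=1 Δ0: d=1 a=1 b=0 f=0 k=1 g=0 e=1 h=0 clk=1 j=1 c=1
  Δ1: clk:1→0
  (1Δ to stable)
t=2 Δ0: d=1 a=1 b=0 f=0 k=1 g=0 e=1 h=0 clk=0 j=1 c=1
  Δ1: clk:0→1
  (1Δ to stable)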